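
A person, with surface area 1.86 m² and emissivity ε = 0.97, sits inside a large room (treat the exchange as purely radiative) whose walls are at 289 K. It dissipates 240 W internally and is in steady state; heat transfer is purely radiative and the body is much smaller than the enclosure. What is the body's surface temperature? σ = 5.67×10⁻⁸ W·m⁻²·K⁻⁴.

For a small grey body in a large enclosure, net radiated power = εσA(T⁴ − T_w⁴).
Steady state: P = εσA(T⁴ − T_w⁴) with A = 1.86 m².
T⁴ = P/(εσA) + T_w⁴ = 240/(0.97·5.67×10⁻⁸·1.860) + (289)⁴
    = 2.346×10⁹ + 6.976×10⁹ = 9.322×10⁹ K⁴.

T ≈ 311 K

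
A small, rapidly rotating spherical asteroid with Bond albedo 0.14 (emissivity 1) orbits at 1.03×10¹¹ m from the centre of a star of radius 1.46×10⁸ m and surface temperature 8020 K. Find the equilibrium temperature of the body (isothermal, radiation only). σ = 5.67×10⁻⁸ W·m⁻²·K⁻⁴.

The star's surface emits σT_*⁴; at distance d the flux is S = σT_*⁴(R_*/d)².
S = 5.67×10⁻⁸·(8020)⁴·(1.46×10⁸/1.03×10¹¹)² = 471.3 W/m².
For an isothermal sphere T⁴ = (1−a)S/(4σ) = 1.787×10⁹ K⁴.

T ≈ 206 K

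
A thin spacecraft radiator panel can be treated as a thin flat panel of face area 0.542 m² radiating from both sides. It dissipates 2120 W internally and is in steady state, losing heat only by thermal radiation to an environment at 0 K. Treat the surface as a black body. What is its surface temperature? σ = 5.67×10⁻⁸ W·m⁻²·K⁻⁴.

T ≈ 431 K

Steady state: internal power = radiated power, P = εσA T⁴.
Radiating area A = 2·0.542 = 1.084 m².
T⁴ = P/(εσA) = 2120/(1.0·5.67×10⁻⁸·1.084) = 3.449×10¹⁰ K⁴.
T = (3.449×10¹⁰)^(1/4).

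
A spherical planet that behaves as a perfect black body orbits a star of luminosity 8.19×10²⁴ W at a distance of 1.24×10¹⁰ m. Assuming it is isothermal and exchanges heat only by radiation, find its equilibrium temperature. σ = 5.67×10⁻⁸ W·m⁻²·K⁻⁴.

First find the stellar flux at distance d: S = L/(4πd²) = 8.19×10²⁴/(4π·(1.24×10¹⁰)²) = 4239 W/m².
For an isothermal sphere, absorbed (1−a)S·πr² = emitted σ·4πr²·T⁴, so T⁴ = (1−a)S/(4σ).
T⁴ = 1.00·4239/(4·5.67×10⁻⁸) = 1.869×10¹⁰ K⁴.

T ≈ 370 K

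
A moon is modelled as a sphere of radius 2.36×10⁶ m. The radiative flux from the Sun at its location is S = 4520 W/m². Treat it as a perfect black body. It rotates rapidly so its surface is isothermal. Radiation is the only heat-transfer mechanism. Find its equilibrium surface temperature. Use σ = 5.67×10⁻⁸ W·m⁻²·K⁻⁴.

At equilibrium, absorbed power = emitted power.
Absorbing cross-section = πr² = 1.750×10¹³ m²; emitting surface = 4πr² = 6.999×10¹³ m² (ratio 4).
S·A_cross = εσ·A_surf·T⁴  ⇒  T⁴ = S/(4σ).
T⁴ = 1.00·4520/(4·5.67×10⁻⁸) = 1.993×10¹⁰ K⁴.
T = (1.993×10¹⁰)^(1/4).

T ≈ 376 K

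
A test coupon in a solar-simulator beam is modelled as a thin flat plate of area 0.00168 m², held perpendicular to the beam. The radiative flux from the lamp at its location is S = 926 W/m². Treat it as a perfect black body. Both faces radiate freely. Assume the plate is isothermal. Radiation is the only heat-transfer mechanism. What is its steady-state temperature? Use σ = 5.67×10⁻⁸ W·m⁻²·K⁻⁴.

At equilibrium, absorbed power = emitted power.
Absorbing cross-section = A = 0.001680 m²; emitting surface = 2A = 0.003360 m² (ratio 2).
S·A_cross = εσ·A_surf·T⁴  ⇒  T⁴ = S/(2σ).
T⁴ = 1.00·926/(2·5.67×10⁻⁸) = 8.166×10⁹ K⁴.
T = (8.166×10⁹)^(1/4).

T ≈ 301 K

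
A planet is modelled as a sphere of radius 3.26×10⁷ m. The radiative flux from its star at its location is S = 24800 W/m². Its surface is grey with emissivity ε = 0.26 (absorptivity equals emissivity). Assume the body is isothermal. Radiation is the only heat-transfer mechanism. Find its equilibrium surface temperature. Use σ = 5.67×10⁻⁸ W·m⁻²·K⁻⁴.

At equilibrium, absorbed power = emitted power.
Absorbing cross-section = πr² = 3.339×10¹⁵ m²; emitting surface = 4πr² = 1.336×10¹⁶ m² (ratio 4).
εS·A_cross = εσ·A_surf·T⁴  ⇒  T⁴ = S/(4σ)   (ε cancels).
T⁴ = 24800/(4·5.67×10⁻⁸) = 1.093×10¹¹ K⁴.
T = (1.093×10¹¹)^(1/4).

T ≈ 575 K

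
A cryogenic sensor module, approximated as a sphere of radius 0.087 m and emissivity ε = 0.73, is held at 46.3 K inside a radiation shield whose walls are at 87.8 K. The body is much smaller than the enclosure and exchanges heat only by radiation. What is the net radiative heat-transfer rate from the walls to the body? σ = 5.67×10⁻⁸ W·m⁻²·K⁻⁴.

P_net ≈ 0.216 W

For a small grey body in a large enclosure: P_net = εσA(T_body⁴ − T_wall⁴).
A = 4πr² = 0.09511 m²; T_body⁴ − T_wall⁴ = 4.595×10⁶ − 5.943×10⁷ = -5.483×10⁷ K⁴.
|P_net| = 0.73·5.67×10⁻⁸·0.09511·5.483×10⁷.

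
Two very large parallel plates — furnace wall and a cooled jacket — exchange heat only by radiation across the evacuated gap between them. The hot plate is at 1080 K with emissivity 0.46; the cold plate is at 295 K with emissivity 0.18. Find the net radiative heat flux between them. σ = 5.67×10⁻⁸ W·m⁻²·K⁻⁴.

q ≈ 11400 W/m²

For two infinite grey parallel plates, q = σ(T₁⁴ − T₂⁴)/(1/ε₁ + 1/ε₂ − 1).
T₁⁴ − T₂⁴ = 1.360×10¹² − 7.573×10⁹ = 1.353×10¹² K⁴.
1/ε₁ + 1/ε₂ − 1 = 2.174 + 5.556 − 1 = 6.729.
q = 5.67×10⁻⁸ × 1.353×10¹² / 6.729.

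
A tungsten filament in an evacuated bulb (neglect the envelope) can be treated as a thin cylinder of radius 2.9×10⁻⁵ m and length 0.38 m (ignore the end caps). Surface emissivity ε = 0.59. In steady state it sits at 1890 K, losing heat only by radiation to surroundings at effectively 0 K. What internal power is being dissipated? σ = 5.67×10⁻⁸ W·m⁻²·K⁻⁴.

P ≈ 29.6 W

Steady state: P = εσA T⁴.
A = 2πrL = 6.924×10⁻⁵ m²; T⁴ = (1890)⁴ = 1.276×10¹³ K⁴.
P = 0.59 × 5.67×10⁻⁸ × 6.924×10⁻⁵ × 1.276×10¹³.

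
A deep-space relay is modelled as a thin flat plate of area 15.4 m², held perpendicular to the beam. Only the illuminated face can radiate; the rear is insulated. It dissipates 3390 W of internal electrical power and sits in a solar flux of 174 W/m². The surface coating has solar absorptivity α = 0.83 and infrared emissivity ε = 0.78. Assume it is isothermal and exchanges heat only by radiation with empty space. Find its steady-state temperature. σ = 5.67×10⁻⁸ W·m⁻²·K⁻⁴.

T ≈ 301 K

At steady state, absorbed solar power + internal power = radiated power.
Absorbed: α·S·A_cross = 0.83·174·15.40 = 2224 W (cross-section A).
Total input = 2224 + 3390 = 5614 W.
Radiated: εσ·A_surf·T⁴ with A_surf = A = 15.40 m².
T⁴ = 5614/(0.78·5.67×10⁻⁸·15.40) = 8.243×10⁹ K⁴.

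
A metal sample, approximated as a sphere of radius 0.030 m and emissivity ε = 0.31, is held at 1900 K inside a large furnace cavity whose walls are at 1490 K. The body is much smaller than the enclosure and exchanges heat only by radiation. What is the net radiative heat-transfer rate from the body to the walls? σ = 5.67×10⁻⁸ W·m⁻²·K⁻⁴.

P_net ≈ 1610 W

For a small grey body in a large enclosure: P_net = εσA(T_body⁴ − T_wall⁴).
A = 4πr² = 0.01131 m²; T_body⁴ − T_wall⁴ = 1.303×10¹³ − 4.929×10¹² = 8.103×10¹² K⁴.
|P_net| = 0.31·5.67×10⁻⁸·0.01131·8.103×10¹².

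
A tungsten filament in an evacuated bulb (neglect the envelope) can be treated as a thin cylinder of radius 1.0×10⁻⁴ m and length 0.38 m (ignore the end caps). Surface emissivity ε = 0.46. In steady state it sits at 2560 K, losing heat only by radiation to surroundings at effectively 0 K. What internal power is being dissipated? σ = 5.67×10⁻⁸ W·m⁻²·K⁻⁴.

Steady state: P = εσA T⁴.
A = 2πrL = 2.388×10⁻⁴ m²; T⁴ = (2560)⁴ = 4.295×10¹³ K⁴.
P = 0.46 × 5.67×10⁻⁸ × 2.388×10⁻⁴ × 4.295×10¹³.

P ≈ 267 W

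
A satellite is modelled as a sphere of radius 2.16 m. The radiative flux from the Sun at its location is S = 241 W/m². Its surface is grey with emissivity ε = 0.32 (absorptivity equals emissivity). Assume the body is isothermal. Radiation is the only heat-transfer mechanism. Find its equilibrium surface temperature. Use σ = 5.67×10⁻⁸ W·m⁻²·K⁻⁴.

T ≈ 181 K

At equilibrium, absorbed power = emitted power.
Absorbing cross-section = πr² = 14.66 m²; emitting surface = 4πr² = 58.63 m² (ratio 4).
εS·A_cross = εσ·A_surf·T⁴  ⇒  T⁴ = S/(4σ)   (ε cancels).
T⁴ = 241/(4·5.67×10⁻⁸) = 1.063×10⁹ K⁴.
T = (1.063×10⁹)^(1/4).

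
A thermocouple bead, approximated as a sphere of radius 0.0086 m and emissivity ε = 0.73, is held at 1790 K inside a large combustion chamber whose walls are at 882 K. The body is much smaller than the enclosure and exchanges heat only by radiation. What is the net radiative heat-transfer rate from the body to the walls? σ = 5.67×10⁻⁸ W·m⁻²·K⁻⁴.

For a small grey body in a large enclosure: P_net = εσA(T_body⁴ − T_wall⁴).
A = 4πr² = 9.294×10⁻⁴ m²; T_body⁴ − T_wall⁴ = 1.027×10¹³ − 6.052×10¹¹ = 9.661×10¹² K⁴.
|P_net| = 0.73·5.67×10⁻⁸·9.294×10⁻⁴·9.661×10¹².

P_net ≈ 372 W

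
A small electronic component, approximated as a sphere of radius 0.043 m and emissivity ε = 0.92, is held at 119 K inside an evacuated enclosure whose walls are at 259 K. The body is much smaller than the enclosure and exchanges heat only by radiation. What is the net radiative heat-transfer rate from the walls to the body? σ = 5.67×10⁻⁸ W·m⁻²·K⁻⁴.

P_net ≈ 5.21 W

For a small grey body in a large enclosure: P_net = εσA(T_body⁴ − T_wall⁴).
A = 4πr² = 0.02324 m²; T_body⁴ − T_wall⁴ = 2.005×10⁸ − 4.500×10⁹ = -4.299×10⁹ K⁴.
|P_net| = 0.92·5.67×10⁻⁸·0.02324·4.299×10⁹.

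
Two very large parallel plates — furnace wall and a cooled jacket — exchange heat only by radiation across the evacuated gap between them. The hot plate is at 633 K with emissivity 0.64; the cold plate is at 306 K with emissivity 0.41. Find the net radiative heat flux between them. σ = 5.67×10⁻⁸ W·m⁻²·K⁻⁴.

q ≈ 2870 W/m²

For two infinite grey parallel plates, q = σ(T₁⁴ − T₂⁴)/(1/ε₁ + 1/ε₂ − 1).
T₁⁴ − T₂⁴ = 1.606×10¹¹ − 8.768×10⁹ = 1.518×10¹¹ K⁴.
1/ε₁ + 1/ε₂ − 1 = 1.562 + 2.439 − 1 = 3.002.
q = 5.67×10⁻⁸ × 1.518×10¹¹ / 3.002.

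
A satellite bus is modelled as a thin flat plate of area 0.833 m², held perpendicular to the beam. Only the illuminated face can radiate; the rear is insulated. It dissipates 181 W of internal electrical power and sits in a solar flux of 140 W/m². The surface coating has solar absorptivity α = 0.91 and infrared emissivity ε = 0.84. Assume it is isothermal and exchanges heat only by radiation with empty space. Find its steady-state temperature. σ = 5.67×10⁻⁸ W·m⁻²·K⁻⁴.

T ≈ 292 K

At steady state, absorbed solar power + internal power = radiated power.
Absorbed: α·S·A_cross = 0.91·140·0.8330 = 106.1 W (cross-section A).
Total input = 106.1 + 181 = 287.1 W.
Radiated: εσ·A_surf·T⁴ with A_surf = A = 0.8330 m².
T⁴ = 287.1/(0.84·5.67×10⁻⁸·0.8330) = 7.237×10⁹ K⁴.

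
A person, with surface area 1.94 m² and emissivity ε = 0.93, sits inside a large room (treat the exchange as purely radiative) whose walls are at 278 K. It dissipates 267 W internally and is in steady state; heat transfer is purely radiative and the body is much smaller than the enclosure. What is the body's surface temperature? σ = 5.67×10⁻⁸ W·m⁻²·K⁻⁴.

For a small grey body in a large enclosure, net radiated power = εσA(T⁴ − T_w⁴).
Steady state: P = εσA(T⁴ − T_w⁴) with A = 1.94 m².
T⁴ = P/(εσA) + T_w⁴ = 267/(0.93·5.67×10⁻⁸·1.940) + (278)⁴
    = 2.610×10⁹ + 5.973×10⁹ = 8.583×10⁹ K⁴.

T ≈ 304 K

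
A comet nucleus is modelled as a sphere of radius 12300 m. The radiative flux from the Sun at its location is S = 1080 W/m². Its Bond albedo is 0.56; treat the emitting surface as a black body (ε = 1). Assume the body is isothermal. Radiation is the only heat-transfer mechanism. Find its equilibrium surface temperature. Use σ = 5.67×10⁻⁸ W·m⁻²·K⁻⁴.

T ≈ 214 K

At equilibrium, absorbed power = emitted power.
Absorbing cross-section = πr² = 4.753×10⁸ m²; emitting surface = 4πr² = 1.901×10⁹ m² (ratio 4).
(1−a)S·A_cross = εσ·A_surf·T⁴  ⇒  T⁴ = (1−a)S/(4σ).
T⁴ = 0.440·1080/(4·5.67×10⁻⁸) = 2.095×10⁹ K⁴.
T = (2.095×10⁹)^(1/4).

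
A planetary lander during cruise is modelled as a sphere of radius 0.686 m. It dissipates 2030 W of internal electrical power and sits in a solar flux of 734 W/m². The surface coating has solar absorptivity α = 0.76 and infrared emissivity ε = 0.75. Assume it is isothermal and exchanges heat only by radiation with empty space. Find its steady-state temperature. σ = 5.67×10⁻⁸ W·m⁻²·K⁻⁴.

T ≈ 326 K

At steady state, absorbed solar power + internal power = radiated power.
Absorbed: α·S·A_cross = 0.76·734·1.478 = 824.7 W (cross-section πr²).
Total input = 824.7 + 2030 = 2855 W.
Radiated: εσ·A_surf·T⁴ with A_surf = 4πr² = 5.914 m².
T⁴ = 2855/(0.75·5.67×10⁻⁸·5.914) = 1.135×10¹⁰ K⁴.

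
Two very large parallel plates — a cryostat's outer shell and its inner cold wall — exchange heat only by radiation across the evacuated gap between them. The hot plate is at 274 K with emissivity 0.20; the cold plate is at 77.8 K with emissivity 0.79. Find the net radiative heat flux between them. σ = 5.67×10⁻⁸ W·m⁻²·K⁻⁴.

For two infinite grey parallel plates, q = σ(T₁⁴ − T₂⁴)/(1/ε₁ + 1/ε₂ − 1).
T₁⁴ − T₂⁴ = 5.636×10⁹ − 3.664×10⁷ = 5.600×10⁹ K⁴.
1/ε₁ + 1/ε₂ − 1 = 5.000 + 1.266 − 1 = 5.266.
q = 5.67×10⁻⁸ × 5.600×10⁹ / 5.266.

q ≈ 60.3 W/m²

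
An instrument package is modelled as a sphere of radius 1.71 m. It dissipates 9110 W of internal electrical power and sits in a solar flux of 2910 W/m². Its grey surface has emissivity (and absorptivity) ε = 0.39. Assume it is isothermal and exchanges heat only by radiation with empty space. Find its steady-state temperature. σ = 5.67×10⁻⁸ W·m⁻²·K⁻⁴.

T ≈ 394 K

At steady state, absorbed solar power + internal power = radiated power.
Absorbed: α·S·A_cross = 0.39·2910·9.186 = 10430 W (cross-section πr²).
Total input = 10430 + 9110 = 19540 W.
Radiated: εσ·A_surf·T⁴ with A_surf = 4πr² = 36.75 m².
T⁴ = 19540/(0.39·5.67×10⁻⁸·36.75) = 2.404×10¹⁰ K⁴.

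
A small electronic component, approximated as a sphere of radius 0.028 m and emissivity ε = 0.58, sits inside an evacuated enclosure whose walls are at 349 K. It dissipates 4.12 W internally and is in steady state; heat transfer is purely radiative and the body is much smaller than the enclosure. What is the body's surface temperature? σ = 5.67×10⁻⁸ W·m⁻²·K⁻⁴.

For a small grey body in a large enclosure, net radiated power = εσA(T⁴ − T_w⁴).
Steady state: P = εσA(T⁴ − T_w⁴) with A = 4πr² = 0.009852 m².
T⁴ = P/(εσA) + T_w⁴ = 4.12/(0.58·5.67×10⁻⁸·0.009852) + (349)⁴
    = 1.272×10¹⁰ + 1.484×10¹⁰ = 2.755×10¹⁰ K⁴.

T ≈ 407 K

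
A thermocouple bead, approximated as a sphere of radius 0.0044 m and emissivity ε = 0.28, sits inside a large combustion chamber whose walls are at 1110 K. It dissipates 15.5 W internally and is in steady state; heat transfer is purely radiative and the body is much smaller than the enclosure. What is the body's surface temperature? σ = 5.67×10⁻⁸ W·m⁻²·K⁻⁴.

T ≈ 1530 K

For a small grey body in a large enclosure, net radiated power = εσA(T⁴ − T_w⁴).
Steady state: P = εσA(T⁴ − T_w⁴) with A = 4πr² = 2.433×10⁻⁴ m².
T⁴ = P/(εσA) + T_w⁴ = 15.5/(0.28·5.67×10⁻⁸·2.433×10⁻⁴) + (1110)⁴
    = 4.013×10¹² + 1.518×10¹² = 5.531×10¹² K⁴.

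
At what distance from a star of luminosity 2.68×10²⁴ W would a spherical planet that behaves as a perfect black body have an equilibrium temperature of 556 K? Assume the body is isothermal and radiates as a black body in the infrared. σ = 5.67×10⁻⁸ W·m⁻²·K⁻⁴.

d ≈ 3.14×10⁹ m

For an isothermal black-emitting sphere, (1−a)S·πr² = σ·4πr²·T⁴ ⇒ S = 4σT⁴/(1−a).
S = 4·5.67×10⁻⁸·(556)⁴/1.00 = 21670 W/m².
Flux falls as S = L/(4πd²), so d = √(L/(4πS)) = √(2.68×10²⁴/(4π·21670)).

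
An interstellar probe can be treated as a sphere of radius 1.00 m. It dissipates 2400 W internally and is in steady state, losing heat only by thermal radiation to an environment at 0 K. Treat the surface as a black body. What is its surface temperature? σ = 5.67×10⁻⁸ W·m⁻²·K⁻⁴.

T ≈ 241 K

Steady state: internal power = radiated power, P = εσA T⁴.
Radiating area A = 4πr² = 12.57 m².
T⁴ = P/(εσA) = 2400/(1.0·5.67×10⁻⁸·12.57) = 3.368×10⁹ K⁴.
T = (3.368×10⁹)^(1/4).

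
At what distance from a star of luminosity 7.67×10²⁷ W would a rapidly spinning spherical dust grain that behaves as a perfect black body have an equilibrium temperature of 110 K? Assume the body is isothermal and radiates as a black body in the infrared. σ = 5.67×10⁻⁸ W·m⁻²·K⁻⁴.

For an isothermal black-emitting sphere, (1−a)S·πr² = σ·4πr²·T⁴ ⇒ S = 4σT⁴/(1−a).
S = 4·5.67×10⁻⁸·(110)⁴/1.00 = 33.21 W/m².
Flux falls as S = L/(4πd²), so d = √(L/(4πS)) = √(7.67×10²⁷/(4π·33.21)).

d ≈ 4.29×10¹² m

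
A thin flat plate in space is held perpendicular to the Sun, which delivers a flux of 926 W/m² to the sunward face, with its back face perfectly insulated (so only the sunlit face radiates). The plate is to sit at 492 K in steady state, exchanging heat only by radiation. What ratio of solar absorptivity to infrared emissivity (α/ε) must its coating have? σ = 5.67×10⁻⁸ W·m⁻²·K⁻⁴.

α/ε ≈ 3.59

Balance: αS·A = εσ·1A·T⁴ ⇒ α/ε = σT⁴/S.
α/ε = 5.67×10⁻⁸·(492)⁴/926 = 5.67×10⁻⁸·5.859×10¹⁰/926.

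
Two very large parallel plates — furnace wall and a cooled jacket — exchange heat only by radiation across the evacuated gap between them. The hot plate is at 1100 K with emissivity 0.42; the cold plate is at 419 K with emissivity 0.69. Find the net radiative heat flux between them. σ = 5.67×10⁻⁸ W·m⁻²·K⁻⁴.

q ≈ 28700 W/m²

For two infinite grey parallel plates, q = σ(T₁⁴ − T₂⁴)/(1/ε₁ + 1/ε₂ − 1).
T₁⁴ − T₂⁴ = 1.464×10¹² − 3.082×10¹⁰ = 1.433×10¹² K⁴.
1/ε₁ + 1/ε₂ − 1 = 2.381 + 1.449 − 1 = 2.830.
q = 5.67×10⁻⁸ × 1.433×10¹² / 2.830.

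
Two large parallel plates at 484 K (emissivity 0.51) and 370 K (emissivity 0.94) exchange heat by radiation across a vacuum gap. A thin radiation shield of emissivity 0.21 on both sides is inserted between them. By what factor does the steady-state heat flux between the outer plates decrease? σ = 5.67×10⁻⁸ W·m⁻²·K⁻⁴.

factor ≈ 5.21

Without shield: q₀ = σΔ(T⁴)/(1/ε₁+1/ε₂−1) with denominator 2.025.
With shield the two gaps are in series; the resistances add: (1/ε₁+1/ε_s−1)+(1/ε_s+1/ε₂−1) = 5.723+4.826 = 10.55.
Heat-flux ratio q₀/q = 10.55/2.025.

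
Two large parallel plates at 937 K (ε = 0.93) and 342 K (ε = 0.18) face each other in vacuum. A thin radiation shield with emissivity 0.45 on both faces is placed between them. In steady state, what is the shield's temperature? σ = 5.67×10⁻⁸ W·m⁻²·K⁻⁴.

In steady state the net flux on the hot side equals that on the cold side.
σ(T₁⁴−T_s⁴)/D₁ = σ(T_s⁴−T₂⁴)/D₂, with D₁ = 1/ε₁+1/ε_s−1 = 2.297, D₂ = 1/ε_s+1/ε₂−1 = 6.778.
Solve for T_s⁴: T_s⁴ = (D₂·T₁⁴ + D₁·T₂⁴)/(D₁+D₂) = 5.792×10¹¹ K⁴.

T_s ≈ 872 K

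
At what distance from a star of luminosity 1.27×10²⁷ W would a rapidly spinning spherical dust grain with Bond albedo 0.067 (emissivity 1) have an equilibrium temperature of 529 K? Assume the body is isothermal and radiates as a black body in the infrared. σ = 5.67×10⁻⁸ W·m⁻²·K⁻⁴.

For an isothermal black-emitting sphere, (1−a)S·πr² = σ·4πr²·T⁴ ⇒ S = 4σT⁴/(1−a).
S = 4·5.67×10⁻⁸·(529)⁴/0.933 = 19040 W/m².
Flux falls as S = L/(4πd²), so d = √(L/(4πS)) = √(1.27×10²⁷/(4π·19040)).

d ≈ 7.29×10¹⁰ m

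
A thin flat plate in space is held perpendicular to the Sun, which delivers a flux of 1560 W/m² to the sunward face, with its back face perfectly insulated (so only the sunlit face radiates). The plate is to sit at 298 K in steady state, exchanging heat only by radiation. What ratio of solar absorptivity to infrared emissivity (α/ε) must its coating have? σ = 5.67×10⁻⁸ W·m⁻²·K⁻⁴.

α/ε ≈ 0.287

Balance: αS·A = εσ·1A·T⁴ ⇒ α/ε = σT⁴/S.
α/ε = 5.67×10⁻⁸·(298)⁴/1560 = 5.67×10⁻⁸·7.886×10⁹/1560.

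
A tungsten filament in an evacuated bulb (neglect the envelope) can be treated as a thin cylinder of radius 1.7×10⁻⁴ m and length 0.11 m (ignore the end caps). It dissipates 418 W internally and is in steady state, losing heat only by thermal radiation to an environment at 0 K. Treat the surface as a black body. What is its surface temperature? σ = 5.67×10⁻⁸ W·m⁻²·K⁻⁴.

T ≈ 2810 K

Steady state: internal power = radiated power, P = εσA T⁴.
Radiating area A = 2πrL = 1.175×10⁻⁴ m².
T⁴ = P/(εσA) = 418/(1.0·5.67×10⁻⁸·1.175×10⁻⁴) = 6.274×10¹³ K⁴.
T = (6.274×10¹³)^(1/4).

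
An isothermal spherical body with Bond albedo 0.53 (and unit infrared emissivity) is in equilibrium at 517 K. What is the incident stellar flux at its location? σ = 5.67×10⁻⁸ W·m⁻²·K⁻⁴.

(1−a)S·πr² = σ·4πr²·T⁴ ⇒ S = 4σT⁴/(1−a).
S = 4·5.67×10⁻⁸·7.144×10¹⁰/0.470.

S ≈ 34500 W/m²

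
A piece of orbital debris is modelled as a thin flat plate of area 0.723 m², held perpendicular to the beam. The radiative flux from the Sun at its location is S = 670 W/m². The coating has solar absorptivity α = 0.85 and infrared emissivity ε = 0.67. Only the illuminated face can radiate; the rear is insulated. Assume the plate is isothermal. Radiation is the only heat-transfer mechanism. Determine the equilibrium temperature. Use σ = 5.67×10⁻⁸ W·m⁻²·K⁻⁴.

T ≈ 350 K

At equilibrium, absorbed power = emitted power.
Absorbing cross-section = A = 0.7230 m²; emitting surface = A = 0.7230 m² (ratio 1).
αS·A_cross = εσ·A_surf·T⁴  ⇒  T⁴ = αS/(ε·1σ).
T⁴ = 0.850·670/(0.67·1·5.67×10⁻⁸) = 1.499×10¹⁰ K⁴.
T = (1.499×10¹⁰)^(1/4).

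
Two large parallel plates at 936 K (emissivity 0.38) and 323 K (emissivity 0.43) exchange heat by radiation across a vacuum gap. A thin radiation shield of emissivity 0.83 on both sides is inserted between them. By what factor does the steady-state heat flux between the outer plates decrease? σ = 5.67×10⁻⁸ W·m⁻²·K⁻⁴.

factor ≈ 1.36

Without shield: q₀ = σΔ(T⁴)/(1/ε₁+1/ε₂−1) with denominator 3.957.
With shield the two gaps are in series; the resistances add: (1/ε₁+1/ε_s−1)+(1/ε_s+1/ε₂−1) = 2.836+2.530 = 5.367.
Heat-flux ratio q₀/q = 5.367/3.957.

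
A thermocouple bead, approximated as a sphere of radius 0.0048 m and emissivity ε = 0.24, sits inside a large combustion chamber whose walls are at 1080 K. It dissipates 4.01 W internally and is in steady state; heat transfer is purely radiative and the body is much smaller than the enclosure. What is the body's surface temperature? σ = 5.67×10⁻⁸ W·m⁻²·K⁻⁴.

T ≈ 1240 K

For a small grey body in a large enclosure, net radiated power = εσA(T⁴ − T_w⁴).
Steady state: P = εσA(T⁴ − T_w⁴) with A = 4πr² = 2.895×10⁻⁴ m².
T⁴ = P/(εσA) + T_w⁴ = 4.01/(0.24·5.67×10⁻⁸·2.895×10⁻⁴) + (1080)⁴
    = 1.018×10¹² + 1.360×10¹² = 2.378×10¹² K⁴.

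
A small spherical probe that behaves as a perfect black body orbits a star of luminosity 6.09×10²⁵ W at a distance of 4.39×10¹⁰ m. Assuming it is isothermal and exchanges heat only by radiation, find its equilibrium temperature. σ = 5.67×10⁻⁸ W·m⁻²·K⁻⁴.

T ≈ 324 K

First find the stellar flux at distance d: S = L/(4πd²) = 6.09×10²⁵/(4π·(4.39×10¹⁰)²) = 2515 W/m².
For an isothermal sphere, absorbed (1−a)S·πr² = emitted σ·4πr²·T⁴, so T⁴ = (1−a)S/(4σ).
T⁴ = 1.00·2515/(4·5.67×10⁻⁸) = 1.109×10¹⁰ K⁴.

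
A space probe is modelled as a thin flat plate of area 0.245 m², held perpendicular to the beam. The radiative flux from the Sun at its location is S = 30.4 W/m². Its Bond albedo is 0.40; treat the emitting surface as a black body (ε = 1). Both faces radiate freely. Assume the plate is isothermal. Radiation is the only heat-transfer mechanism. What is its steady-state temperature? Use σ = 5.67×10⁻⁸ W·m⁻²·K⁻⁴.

T ≈ 113 K

At equilibrium, absorbed power = emitted power.
Absorbing cross-section = A = 0.2450 m²; emitting surface = 2A = 0.4900 m² (ratio 2).
(1−a)S·A_cross = εσ·A_surf·T⁴  ⇒  T⁴ = (1−a)S/(2σ).
T⁴ = 0.600·30.4/(2·5.67×10⁻⁸) = 1.608×10⁸ K⁴.
T = (1.608×10⁸)^(1/4).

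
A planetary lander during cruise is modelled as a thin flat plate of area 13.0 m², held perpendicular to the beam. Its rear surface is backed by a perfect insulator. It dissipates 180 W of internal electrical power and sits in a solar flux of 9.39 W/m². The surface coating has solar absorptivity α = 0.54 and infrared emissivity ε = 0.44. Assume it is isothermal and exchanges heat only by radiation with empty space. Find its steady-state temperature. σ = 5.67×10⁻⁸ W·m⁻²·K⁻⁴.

At steady state, absorbed solar power + internal power = radiated power.
Absorbed: α·S·A_cross = 0.54·9.39·13.00 = 65.92 W (cross-section A).
Total input = 65.92 + 180 = 245.9 W.
Radiated: εσ·A_surf·T⁴ with A_surf = A = 13.00 m².
T⁴ = 245.9/(0.44·5.67×10⁻⁸·13.00) = 7.582×10⁸ K⁴.

T ≈ 166 K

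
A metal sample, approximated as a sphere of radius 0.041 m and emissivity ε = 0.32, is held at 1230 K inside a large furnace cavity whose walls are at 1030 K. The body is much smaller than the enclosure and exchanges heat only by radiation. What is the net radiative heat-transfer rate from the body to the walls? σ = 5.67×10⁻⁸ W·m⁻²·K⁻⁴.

P_net ≈ 446 W

For a small grey body in a large enclosure: P_net = εσA(T_body⁴ − T_wall⁴).
A = 4πr² = 0.02112 m²; T_body⁴ − T_wall⁴ = 2.289×10¹² − 1.126×10¹² = 1.163×10¹² K⁴.
|P_net| = 0.32·5.67×10⁻⁸·0.02112·1.163×10¹².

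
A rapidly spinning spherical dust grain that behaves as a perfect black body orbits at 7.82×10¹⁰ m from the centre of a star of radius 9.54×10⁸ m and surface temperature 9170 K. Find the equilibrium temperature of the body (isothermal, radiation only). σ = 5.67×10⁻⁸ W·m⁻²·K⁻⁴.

The star's surface emits σT_*⁴; at distance d the flux is S = σT_*⁴(R_*/d)².
S = 5.67×10⁻⁸·(9170)⁴·(9.54×10⁸/7.82×10¹⁰)² = 59670 W/m².
For an isothermal sphere T⁴ = (1−a)S/(4σ) = 2.631×10¹¹ K⁴.

T ≈ 716 K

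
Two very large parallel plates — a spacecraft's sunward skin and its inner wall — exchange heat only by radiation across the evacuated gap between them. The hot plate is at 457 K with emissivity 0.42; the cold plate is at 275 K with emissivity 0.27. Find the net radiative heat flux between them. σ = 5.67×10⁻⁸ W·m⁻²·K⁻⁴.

q ≈ 423 W/m²

For two infinite grey parallel plates, q = σ(T₁⁴ − T₂⁴)/(1/ε₁ + 1/ε₂ − 1).
T₁⁴ − T₂⁴ = 4.362×10¹⁰ − 5.719×10⁹ = 3.790×10¹⁰ K⁴.
1/ε₁ + 1/ε₂ − 1 = 2.381 + 3.704 − 1 = 5.085.
q = 5.67×10⁻⁸ × 3.790×10¹⁰ / 5.085.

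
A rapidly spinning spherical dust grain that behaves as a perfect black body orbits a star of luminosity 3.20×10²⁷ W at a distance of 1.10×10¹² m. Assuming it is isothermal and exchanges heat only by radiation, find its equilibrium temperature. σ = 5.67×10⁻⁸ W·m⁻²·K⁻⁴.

T ≈ 175 K

First find the stellar flux at distance d: S = L/(4πd²) = 3.20×10²⁷/(4π·(1.10×10¹²)²) = 210.5 W/m².
For an isothermal sphere, absorbed (1−a)S·πr² = emitted σ·4πr²·T⁴, so T⁴ = (1−a)S/(4σ).
T⁴ = 1.00·210.5/(4·5.67×10⁻⁸) = 9.279×10⁸ K⁴.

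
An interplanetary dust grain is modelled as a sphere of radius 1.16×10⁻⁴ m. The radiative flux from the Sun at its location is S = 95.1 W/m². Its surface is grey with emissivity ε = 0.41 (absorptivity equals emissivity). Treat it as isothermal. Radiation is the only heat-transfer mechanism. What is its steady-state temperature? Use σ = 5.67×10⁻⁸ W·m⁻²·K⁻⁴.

T ≈ 143 K

At equilibrium, absorbed power = emitted power.
Absorbing cross-section = πr² = 4.227×10⁻⁸ m²; emitting surface = 4πr² = 1.691×10⁻⁷ m² (ratio 4).
εS·A_cross = εσ·A_surf·T⁴  ⇒  T⁴ = S/(4σ)   (ε cancels).
T⁴ = 95.1/(4·5.67×10⁻⁸) = 4.193×10⁸ K⁴.
T = (4.193×10⁸)^(1/4).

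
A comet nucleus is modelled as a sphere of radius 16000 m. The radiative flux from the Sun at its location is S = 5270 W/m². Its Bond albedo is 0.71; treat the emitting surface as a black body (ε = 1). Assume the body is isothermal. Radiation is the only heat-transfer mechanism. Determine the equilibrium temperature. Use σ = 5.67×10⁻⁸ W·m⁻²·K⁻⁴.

At equilibrium, absorbed power = emitted power.
Absorbing cross-section = πr² = 8.042×10⁸ m²; emitting surface = 4πr² = 3.217×10⁹ m² (ratio 4).
(1−a)S·A_cross = εσ·A_surf·T⁴  ⇒  T⁴ = (1−a)S/(4σ).
T⁴ = 0.290·5270/(4·5.67×10⁻⁸) = 6.739×10⁹ K⁴.
T = (6.739×10⁹)^(1/4).

T ≈ 287 K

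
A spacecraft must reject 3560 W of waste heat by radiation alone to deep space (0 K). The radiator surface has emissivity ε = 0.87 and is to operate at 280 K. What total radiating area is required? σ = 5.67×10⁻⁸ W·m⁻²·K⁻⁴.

P = εσA T⁴ ⇒ A = P/(εσT⁴).
T⁴ = 6.147×10⁹ K⁴.
A = 3560/(0.87 × 5.67×10⁻⁸ × 6.147×10⁹).

A ≈ 11.7 m²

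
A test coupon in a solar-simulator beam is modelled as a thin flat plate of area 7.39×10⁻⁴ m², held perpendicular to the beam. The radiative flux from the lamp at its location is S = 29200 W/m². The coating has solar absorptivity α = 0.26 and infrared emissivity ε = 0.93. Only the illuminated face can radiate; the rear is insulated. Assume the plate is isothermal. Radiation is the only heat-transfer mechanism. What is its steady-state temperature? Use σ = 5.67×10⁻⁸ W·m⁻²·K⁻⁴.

T ≈ 616 K

At equilibrium, absorbed power = emitted power.
Absorbing cross-section = A = 7.390×10⁻⁴ m²; emitting surface = A = 7.390×10⁻⁴ m² (ratio 1).
αS·A_cross = εσ·A_surf·T⁴  ⇒  T⁴ = αS/(ε·1σ).
T⁴ = 0.260·29200/(0.93·1·5.67×10⁻⁸) = 1.440×10¹¹ K⁴.
T = (1.440×10¹¹)^(1/4).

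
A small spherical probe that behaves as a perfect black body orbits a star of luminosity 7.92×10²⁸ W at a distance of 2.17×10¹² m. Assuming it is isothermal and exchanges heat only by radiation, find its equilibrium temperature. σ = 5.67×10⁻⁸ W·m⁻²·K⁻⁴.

First find the stellar flux at distance d: S = L/(4πd²) = 7.92×10²⁸/(4π·(2.17×10¹²)²) = 1338 W/m².
For an isothermal sphere, absorbed (1−a)S·πr² = emitted σ·4πr²·T⁴, so T⁴ = (1−a)S/(4σ).
T⁴ = 1.00·1338/(4·5.67×10⁻⁸) = 5.901×10⁹ K⁴.

T ≈ 277 K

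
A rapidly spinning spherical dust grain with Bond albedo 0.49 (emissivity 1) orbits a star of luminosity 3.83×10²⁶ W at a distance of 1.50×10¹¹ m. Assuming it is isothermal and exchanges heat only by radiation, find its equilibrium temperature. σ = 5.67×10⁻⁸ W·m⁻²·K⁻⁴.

First find the stellar flux at distance d: S = L/(4πd²) = 3.83×10²⁶/(4π·(1.50×10¹¹)²) = 1355 W/m².
For an isothermal sphere, absorbed (1−a)S·πr² = emitted σ·4πr²·T⁴, so T⁴ = (1−a)S/(4σ).
T⁴ = 0.510·1355/(4·5.67×10⁻⁸) = 3.046×10⁹ K⁴.

T ≈ 235 K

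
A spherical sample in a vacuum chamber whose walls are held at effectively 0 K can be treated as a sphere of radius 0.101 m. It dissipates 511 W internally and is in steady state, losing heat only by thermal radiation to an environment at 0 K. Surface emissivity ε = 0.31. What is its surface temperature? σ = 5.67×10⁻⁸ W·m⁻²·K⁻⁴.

T ≈ 690 K

Steady state: internal power = radiated power, P = εσA T⁴.
Radiating area A = 4πr² = 0.1282 m².
T⁴ = P/(εσA) = 511/(0.31·5.67×10⁻⁸·0.1282) = 2.268×10¹¹ K⁴.
T = (2.268×10¹¹)^(1/4).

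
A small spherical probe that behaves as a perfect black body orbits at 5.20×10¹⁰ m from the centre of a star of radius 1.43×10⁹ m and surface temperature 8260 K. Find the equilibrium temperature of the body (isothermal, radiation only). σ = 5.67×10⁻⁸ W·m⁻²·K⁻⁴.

The star's surface emits σT_*⁴; at distance d the flux is S = σT_*⁴(R_*/d)².
S = 5.67×10⁻⁸·(8260)⁴·(1.43×10⁹/5.20×10¹⁰)² = 1.996×10⁵ W/m².
For an isothermal sphere T⁴ = (1−a)S/(4σ) = 8.801×10¹¹ K⁴.

T ≈ 969 K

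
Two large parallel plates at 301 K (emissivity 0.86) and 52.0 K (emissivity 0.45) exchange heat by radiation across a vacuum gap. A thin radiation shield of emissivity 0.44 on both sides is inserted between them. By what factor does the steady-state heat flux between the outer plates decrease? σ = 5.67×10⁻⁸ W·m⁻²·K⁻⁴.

factor ≈ 2.49

Without shield: q₀ = σΔ(T⁴)/(1/ε₁+1/ε₂−1) with denominator 2.385.
With shield the two gaps are in series; the resistances add: (1/ε₁+1/ε_s−1)+(1/ε_s+1/ε₂−1) = 2.436+3.495 = 5.930.
Heat-flux ratio q₀/q = 5.930/2.385.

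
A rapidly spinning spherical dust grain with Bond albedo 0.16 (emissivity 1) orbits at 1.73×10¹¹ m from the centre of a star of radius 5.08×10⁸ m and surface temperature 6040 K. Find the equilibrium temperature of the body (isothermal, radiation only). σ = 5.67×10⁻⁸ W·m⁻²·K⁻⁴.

The star's surface emits σT_*⁴; at distance d the flux is S = σT_*⁴(R_*/d)².
S = 5.67×10⁻⁸·(6040)⁴·(5.08×10⁸/1.73×10¹¹)² = 650.7 W/m².
For an isothermal sphere T⁴ = (1−a)S/(4σ) = 2.410×10⁹ K⁴.

T ≈ 222 K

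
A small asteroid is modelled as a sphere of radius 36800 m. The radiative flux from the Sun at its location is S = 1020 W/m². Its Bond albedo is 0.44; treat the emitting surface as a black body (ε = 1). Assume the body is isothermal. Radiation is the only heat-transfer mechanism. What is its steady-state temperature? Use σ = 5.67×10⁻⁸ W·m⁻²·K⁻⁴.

T ≈ 224 K

At equilibrium, absorbed power = emitted power.
Absorbing cross-section = πr² = 4.254×10⁹ m²; emitting surface = 4πr² = 1.702×10¹⁰ m² (ratio 4).
(1−a)S·A_cross = εσ·A_surf·T⁴  ⇒  T⁴ = (1−a)S/(4σ).
T⁴ = 0.560·1020/(4·5.67×10⁻⁸) = 2.519×10⁹ K⁴.
T = (2.519×10⁹)^(1/4).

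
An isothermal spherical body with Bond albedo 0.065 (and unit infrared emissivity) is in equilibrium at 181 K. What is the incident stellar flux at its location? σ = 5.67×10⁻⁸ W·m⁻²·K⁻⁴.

S ≈ 260 W/m²

(1−a)S·πr² = σ·4πr²·T⁴ ⇒ S = 4σT⁴/(1−a).
S = 4·5.67×10⁻⁸·1.073×10⁹/0.935.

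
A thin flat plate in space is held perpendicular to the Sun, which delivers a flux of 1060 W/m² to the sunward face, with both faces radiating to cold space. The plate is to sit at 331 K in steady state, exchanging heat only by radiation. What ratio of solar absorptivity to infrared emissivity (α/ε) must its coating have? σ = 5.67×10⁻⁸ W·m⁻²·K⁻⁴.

Balance: αS·A = εσ·2A·T⁴ ⇒ α/ε = 2σT⁴/S.
α/ε = 2·5.67×10⁻⁸·(331)⁴/1060 = 2·5.67×10⁻⁸·1.200×10¹⁰/1060.

α/ε ≈ 1.28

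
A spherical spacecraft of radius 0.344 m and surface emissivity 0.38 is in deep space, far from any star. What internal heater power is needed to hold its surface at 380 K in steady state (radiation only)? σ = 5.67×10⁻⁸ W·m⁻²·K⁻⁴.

P ≈ 668 W

P = εσ·4πr²·T⁴.
4πr² = 1.487 m²; T⁴ = 2.085×10¹⁰ K⁴.
P = 0.38·5.67×10⁻⁸·1.487·2.085×10¹⁰.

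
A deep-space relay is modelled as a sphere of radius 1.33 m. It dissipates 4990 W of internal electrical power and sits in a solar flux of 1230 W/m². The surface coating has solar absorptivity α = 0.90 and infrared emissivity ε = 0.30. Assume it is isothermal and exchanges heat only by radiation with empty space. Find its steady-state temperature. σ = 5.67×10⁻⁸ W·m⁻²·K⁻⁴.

At steady state, absorbed solar power + internal power = radiated power.
Absorbed: α·S·A_cross = 0.90·1230·5.557 = 6152 W (cross-section πr²).
Total input = 6152 + 4990 = 11140 W.
Radiated: εσ·A_surf·T⁴ with A_surf = 4πr² = 22.23 m².
T⁴ = 11140/(0.30·5.67×10⁻⁸·22.23) = 2.947×10¹⁰ K⁴.

T ≈ 414 K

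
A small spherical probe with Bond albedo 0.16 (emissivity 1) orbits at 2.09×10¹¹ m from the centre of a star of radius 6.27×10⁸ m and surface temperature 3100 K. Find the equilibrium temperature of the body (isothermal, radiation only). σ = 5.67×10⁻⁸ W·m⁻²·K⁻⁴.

T ≈ 115 K

The star's surface emits σT_*⁴; at distance d the flux is S = σT_*⁴(R_*/d)².
S = 5.67×10⁻⁸·(3100)⁴·(6.27×10⁸/2.09×10¹¹)² = 47.13 W/m².
For an isothermal sphere T⁴ = (1−a)S/(4σ) = 1.745×10⁸ K⁴.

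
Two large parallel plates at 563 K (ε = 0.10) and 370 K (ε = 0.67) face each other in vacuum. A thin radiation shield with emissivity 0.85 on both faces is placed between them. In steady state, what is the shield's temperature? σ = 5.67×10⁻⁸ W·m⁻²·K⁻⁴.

T_s ≈ 417 K

In steady state the net flux on the hot side equals that on the cold side.
σ(T₁⁴−T_s⁴)/D₁ = σ(T_s⁴−T₂⁴)/D₂, with D₁ = 1/ε₁+1/ε_s−1 = 10.18, D₂ = 1/ε_s+1/ε₂−1 = 1.669.
Solve for T_s⁴: T_s⁴ = (D₂·T₁⁴ + D₁·T₂⁴)/(D₁+D₂) = 3.026×10¹⁰ K⁴.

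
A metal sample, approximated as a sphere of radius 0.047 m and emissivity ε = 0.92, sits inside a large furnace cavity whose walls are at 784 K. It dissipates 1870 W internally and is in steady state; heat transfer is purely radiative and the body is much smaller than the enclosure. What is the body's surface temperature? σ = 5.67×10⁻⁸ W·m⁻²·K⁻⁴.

T ≈ 1140 K

For a small grey body in a large enclosure, net radiated power = εσA(T⁴ − T_w⁴).
Steady state: P = εσA(T⁴ − T_w⁴) with A = 4πr² = 0.02776 m².
T⁴ = P/(εσA) + T_w⁴ = 1870/(0.92·5.67×10⁻⁸·0.02776) + (784)⁴
    = 1.291×10¹² + 3.778×10¹¹ = 1.669×10¹² K⁴.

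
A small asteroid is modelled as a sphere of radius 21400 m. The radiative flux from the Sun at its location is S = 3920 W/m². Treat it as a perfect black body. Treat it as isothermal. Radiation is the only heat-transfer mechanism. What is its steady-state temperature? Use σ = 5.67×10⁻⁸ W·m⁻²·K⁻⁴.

T ≈ 363 K

At equilibrium, absorbed power = emitted power.
Absorbing cross-section = πr² = 1.439×10⁹ m²; emitting surface = 4πr² = 5.755×10⁹ m² (ratio 4).
S·A_cross = εσ·A_surf·T⁴  ⇒  T⁴ = S/(4σ).
T⁴ = 1.00·3920/(4·5.67×10⁻⁸) = 1.728×10¹⁰ K⁴.
T = (1.728×10¹⁰)^(1/4).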